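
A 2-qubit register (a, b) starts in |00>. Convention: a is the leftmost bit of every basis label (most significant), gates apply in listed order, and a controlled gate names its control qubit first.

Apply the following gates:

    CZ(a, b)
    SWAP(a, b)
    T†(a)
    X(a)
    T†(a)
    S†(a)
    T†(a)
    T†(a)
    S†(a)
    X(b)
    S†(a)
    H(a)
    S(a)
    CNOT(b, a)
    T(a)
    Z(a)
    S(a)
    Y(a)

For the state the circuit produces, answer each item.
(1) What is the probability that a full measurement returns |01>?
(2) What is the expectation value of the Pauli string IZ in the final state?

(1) A full measurement returns |01> with probability 1/2.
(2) In the final state, IZ has expectation -1.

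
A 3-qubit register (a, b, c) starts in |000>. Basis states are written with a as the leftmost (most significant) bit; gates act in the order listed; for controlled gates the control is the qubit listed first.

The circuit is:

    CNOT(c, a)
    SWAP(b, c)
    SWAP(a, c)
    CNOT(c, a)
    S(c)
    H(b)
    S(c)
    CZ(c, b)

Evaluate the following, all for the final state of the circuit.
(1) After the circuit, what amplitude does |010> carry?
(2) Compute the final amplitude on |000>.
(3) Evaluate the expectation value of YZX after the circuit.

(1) |010> carries amplitude sqrt(2)/2 in the final state.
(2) The final state's coefficient on |000> equals sqrt(2)/2.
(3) The observable YZX averages to 0.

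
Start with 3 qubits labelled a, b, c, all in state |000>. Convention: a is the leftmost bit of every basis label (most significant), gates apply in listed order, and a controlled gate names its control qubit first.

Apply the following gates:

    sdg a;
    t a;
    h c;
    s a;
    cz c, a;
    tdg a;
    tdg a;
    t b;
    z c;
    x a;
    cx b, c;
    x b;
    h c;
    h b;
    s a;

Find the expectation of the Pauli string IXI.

The observable IXI averages to -1.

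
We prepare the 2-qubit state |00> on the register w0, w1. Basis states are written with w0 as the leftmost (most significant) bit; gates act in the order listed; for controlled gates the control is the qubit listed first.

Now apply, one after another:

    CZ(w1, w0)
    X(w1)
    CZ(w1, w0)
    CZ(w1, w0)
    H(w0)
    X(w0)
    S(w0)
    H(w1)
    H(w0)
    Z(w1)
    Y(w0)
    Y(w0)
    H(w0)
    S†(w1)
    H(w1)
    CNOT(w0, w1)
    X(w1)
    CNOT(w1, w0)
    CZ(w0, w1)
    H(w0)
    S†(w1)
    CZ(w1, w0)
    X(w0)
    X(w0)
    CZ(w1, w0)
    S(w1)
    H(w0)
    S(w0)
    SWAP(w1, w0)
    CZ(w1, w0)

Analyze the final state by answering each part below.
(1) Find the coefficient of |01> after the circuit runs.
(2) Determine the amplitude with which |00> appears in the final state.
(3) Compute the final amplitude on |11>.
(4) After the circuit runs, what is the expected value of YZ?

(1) The amplitude on |01> is sqrt(2)*(-1 + I)/4.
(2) |00> carries amplitude sqrt(2)*(1 + I)/4 in the final state.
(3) |11> carries amplitude sqrt(2)*(1 + I)/4 in the final state.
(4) The observable YZ averages to 1.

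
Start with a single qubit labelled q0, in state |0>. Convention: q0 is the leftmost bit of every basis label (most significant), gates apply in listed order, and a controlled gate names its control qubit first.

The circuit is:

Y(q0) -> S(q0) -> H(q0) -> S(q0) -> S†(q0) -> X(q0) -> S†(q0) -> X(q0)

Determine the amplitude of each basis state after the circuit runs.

After the circuit, the state carries amplitude sqrt(2)*I/2 on |0>, sqrt(2)/2 on |1>.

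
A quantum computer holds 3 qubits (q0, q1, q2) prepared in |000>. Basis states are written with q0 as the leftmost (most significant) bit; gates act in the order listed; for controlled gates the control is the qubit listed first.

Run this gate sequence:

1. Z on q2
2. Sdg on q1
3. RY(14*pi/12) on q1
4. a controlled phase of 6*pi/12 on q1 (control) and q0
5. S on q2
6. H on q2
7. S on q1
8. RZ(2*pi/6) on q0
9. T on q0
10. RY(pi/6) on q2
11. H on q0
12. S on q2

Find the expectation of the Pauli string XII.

The expectation value of XII is 1.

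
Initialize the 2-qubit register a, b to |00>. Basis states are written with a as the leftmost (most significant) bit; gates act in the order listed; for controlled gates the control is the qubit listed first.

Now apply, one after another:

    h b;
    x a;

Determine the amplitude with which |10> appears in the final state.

The final state's coefficient on |10> equals sqrt(2)/2.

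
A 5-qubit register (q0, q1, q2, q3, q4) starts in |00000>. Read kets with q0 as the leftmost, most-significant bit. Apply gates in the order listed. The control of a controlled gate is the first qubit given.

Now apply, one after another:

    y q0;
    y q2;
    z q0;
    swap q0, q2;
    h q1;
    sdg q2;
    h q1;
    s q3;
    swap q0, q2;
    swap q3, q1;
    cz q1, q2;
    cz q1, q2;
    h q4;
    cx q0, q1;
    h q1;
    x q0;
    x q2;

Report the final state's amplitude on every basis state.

After the circuit, the state carries amplitude -I/2 on |00000>, -I/2 on |00001>, I/2 on |01000>, I/2 on |01001>, and 0 on every other basis state. Key observation: the block from step 11 through step 12 cancels to the identity and can be dropped.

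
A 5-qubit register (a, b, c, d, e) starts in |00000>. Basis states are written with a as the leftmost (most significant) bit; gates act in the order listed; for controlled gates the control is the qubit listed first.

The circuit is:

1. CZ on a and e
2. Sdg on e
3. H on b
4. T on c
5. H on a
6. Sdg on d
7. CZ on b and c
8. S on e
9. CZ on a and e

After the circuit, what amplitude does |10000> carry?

The amplitude on |10000> is 1/2.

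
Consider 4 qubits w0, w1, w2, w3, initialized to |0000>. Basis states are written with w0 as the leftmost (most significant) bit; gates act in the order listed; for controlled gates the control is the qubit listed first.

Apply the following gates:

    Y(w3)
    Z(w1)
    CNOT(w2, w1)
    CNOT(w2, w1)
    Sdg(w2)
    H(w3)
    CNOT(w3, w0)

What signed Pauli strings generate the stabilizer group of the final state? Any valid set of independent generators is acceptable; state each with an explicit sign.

One valid set of independent stabilizer generators is -XIIX, +ZIIZ, +IZII, +IIZI (any independent generating set of the same group is equally correct). Key observation: steps 3-4 multiply out to the identity, so the circuit reduces to the remaining gates.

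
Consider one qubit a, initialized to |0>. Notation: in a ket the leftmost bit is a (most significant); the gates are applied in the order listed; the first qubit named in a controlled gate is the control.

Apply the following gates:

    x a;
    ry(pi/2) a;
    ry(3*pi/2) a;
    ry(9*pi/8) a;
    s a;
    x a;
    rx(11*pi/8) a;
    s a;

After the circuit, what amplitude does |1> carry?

The amplitude on |1> is -I*sqrt(2 - sqrt(2))/2.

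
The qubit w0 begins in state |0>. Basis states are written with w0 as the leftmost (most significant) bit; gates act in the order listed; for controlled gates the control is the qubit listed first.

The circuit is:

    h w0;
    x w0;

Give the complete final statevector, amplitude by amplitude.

After the circuit, the state carries amplitude sqrt(2)/2 on |0>, sqrt(2)/2 on |1>.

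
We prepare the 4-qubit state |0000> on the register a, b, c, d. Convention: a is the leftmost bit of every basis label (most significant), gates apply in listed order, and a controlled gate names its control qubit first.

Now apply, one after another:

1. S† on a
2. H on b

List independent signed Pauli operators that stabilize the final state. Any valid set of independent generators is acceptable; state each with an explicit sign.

One valid set of independent stabilizer generators is +IXII, +ZIII, +IIZI, +IIIZ (any independent generating set of the same group is equally correct).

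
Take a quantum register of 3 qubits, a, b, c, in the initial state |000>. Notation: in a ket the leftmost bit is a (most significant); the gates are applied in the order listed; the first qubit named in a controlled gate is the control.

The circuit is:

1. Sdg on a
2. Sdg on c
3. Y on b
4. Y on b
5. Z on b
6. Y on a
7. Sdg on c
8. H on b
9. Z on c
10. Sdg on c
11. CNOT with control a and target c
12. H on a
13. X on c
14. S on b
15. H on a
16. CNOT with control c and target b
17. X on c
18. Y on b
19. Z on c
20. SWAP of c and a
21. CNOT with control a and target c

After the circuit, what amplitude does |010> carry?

The amplitude on |010> is 0.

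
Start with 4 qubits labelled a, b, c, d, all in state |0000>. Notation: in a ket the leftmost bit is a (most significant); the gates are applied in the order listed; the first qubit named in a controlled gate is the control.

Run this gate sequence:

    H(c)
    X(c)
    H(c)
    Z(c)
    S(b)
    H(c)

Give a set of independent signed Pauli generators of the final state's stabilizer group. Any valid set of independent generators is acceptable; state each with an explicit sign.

The stabilizer group can be generated by +IIXI, +ZIII, +IZII, +IIIZ, among other valid generating sets. Key observation: gates 1-4 undo each other exactly, leaving only the rest of the circuit to track.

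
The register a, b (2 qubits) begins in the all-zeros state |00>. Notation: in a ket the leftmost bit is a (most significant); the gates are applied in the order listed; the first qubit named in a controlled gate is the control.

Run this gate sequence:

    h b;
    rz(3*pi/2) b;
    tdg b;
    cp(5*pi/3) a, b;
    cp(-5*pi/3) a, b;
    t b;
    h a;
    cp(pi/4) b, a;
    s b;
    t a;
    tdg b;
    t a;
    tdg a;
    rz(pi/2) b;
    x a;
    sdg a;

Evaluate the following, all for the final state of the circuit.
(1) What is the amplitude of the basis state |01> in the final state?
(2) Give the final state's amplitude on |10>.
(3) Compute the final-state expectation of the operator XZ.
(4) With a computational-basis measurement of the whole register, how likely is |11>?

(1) The final state's coefficient on |01> equals -exp(3*I*pi/4)/2. Key observation: gates 3-6 undo each other exactly, leaving only the rest of the circuit to track.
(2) The amplitude on |10> is I/2.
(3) The observable XZ averages to 1/2 - sqrt(2)/4.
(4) A full measurement returns |11> with probability 1/4.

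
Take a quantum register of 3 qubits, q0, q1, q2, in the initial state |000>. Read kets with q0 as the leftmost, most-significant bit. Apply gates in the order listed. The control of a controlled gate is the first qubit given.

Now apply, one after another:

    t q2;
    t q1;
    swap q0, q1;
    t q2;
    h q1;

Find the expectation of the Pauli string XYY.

The expectation value of XYY is 0.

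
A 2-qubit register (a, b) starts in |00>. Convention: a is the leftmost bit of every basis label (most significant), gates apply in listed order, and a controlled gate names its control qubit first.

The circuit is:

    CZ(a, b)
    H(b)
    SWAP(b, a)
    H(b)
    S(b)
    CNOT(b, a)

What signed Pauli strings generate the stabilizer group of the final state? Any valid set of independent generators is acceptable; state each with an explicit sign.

One valid set of independent stabilizer generators is +XI, +IY (any independent generating set of the same group is equally correct).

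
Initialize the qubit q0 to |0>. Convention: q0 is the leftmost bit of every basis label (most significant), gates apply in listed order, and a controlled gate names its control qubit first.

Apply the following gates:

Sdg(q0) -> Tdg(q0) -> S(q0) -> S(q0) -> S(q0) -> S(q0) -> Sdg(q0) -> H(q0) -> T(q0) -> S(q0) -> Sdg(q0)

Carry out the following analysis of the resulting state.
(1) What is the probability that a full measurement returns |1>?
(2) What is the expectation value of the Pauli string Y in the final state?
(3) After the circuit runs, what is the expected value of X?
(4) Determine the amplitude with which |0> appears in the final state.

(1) The probability of measuring |1> is 1/2. Key observation: steps 3-6 multiply out to the identity, so the circuit reduces to the remaining gates.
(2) The expectation value of Y is sqrt(2)/2.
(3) The expectation value of X is sqrt(2)/2.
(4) The amplitude on |0> is sqrt(2)/2.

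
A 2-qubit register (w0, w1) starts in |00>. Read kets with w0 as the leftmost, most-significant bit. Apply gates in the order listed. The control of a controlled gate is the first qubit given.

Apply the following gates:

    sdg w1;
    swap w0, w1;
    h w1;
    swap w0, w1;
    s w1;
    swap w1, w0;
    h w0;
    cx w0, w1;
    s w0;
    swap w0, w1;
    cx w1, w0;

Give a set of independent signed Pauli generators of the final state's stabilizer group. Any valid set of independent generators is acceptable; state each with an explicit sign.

One valid set of independent stabilizer generators is +XI, +IY (any independent generating set of the same group is equally correct).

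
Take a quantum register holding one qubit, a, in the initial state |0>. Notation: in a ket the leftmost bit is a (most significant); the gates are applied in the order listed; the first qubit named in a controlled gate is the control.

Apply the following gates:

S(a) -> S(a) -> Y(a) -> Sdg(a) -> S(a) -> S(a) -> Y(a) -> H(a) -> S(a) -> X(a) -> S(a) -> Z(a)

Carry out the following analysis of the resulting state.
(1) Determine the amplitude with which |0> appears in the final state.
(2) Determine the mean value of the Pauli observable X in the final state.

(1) The amplitude on |0> is -sqrt(2)/2.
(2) The expectation value of X is -1.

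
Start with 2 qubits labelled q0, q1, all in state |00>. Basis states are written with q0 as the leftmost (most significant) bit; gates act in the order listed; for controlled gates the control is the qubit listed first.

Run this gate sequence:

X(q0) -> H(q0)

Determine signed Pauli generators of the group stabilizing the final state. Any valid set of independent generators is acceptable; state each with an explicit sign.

One valid set of independent stabilizer generators is -XI, +IZ (any independent generating set of the same group is equally correct).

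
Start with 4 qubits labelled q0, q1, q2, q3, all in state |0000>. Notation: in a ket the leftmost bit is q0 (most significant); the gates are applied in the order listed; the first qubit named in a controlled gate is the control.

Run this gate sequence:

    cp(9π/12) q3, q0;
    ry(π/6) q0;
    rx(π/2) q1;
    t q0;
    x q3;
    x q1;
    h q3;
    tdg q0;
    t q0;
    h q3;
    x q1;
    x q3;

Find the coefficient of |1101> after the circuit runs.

The final state's coefficient on |1101> equals 0. Key observation: the block from step 5 through step 12 cancels to the identity and can be dropped.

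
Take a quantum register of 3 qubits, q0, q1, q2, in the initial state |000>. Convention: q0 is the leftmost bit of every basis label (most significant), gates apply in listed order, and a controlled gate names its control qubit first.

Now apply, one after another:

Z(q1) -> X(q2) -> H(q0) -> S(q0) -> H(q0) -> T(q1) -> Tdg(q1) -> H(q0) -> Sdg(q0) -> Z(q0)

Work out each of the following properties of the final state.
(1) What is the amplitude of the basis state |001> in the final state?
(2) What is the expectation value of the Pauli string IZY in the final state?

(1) The final state's coefficient on |001> equals sqrt(2)/2.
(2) The expectation value of IZY is 0.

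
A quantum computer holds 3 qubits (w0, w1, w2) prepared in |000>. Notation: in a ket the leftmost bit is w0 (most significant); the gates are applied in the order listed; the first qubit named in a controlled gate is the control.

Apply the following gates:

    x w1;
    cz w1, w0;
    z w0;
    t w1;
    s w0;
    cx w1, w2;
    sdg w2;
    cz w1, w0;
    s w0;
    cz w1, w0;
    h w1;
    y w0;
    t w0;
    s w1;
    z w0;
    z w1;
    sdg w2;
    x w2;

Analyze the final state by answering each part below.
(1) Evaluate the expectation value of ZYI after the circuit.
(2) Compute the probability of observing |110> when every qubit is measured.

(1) In the final state, ZYI has expectation -1.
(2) A full measurement returns |110> with probability 1/2.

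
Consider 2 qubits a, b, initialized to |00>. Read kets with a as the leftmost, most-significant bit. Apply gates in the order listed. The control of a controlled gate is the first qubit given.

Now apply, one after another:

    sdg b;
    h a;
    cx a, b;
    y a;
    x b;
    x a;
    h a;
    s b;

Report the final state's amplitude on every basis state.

The final amplitudes are -I/2 on |00>, -1/2 on |01>, I/2 on |10>, -1/2 on |11>.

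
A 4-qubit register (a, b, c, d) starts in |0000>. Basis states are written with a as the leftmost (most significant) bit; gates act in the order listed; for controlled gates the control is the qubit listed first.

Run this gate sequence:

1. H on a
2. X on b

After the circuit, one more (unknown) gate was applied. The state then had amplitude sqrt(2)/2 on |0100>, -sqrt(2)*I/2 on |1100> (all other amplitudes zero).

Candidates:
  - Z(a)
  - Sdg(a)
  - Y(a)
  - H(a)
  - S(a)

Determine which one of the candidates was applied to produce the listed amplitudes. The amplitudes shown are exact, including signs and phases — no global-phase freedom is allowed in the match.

The applied gate was Sdg(a).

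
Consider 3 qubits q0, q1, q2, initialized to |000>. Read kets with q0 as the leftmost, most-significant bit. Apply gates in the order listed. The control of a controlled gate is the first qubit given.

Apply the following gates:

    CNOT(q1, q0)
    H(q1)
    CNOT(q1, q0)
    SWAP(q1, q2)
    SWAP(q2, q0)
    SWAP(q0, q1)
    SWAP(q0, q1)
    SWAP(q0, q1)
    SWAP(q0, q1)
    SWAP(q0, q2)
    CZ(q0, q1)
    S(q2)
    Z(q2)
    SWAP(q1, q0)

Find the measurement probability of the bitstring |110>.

Outcome |110> occurs with probability 0. Key observation: gates 6-9 undo each other exactly, leaving only the rest of the circuit to track.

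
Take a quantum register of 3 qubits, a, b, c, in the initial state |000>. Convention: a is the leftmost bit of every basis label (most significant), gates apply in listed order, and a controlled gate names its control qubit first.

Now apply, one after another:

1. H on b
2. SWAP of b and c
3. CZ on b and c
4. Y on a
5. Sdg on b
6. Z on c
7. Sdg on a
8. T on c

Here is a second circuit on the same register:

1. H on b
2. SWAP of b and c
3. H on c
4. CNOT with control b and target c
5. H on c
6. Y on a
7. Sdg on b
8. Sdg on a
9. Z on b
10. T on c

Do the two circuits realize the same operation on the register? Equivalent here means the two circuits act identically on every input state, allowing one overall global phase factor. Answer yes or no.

No: there is an input state on which the two circuits produce genuinely different outputs (not merely differing by a phase).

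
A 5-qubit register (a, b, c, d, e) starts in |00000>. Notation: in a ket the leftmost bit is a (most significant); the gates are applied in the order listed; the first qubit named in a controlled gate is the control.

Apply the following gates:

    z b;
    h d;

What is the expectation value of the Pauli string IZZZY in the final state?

The observable IZZZY averages to 0.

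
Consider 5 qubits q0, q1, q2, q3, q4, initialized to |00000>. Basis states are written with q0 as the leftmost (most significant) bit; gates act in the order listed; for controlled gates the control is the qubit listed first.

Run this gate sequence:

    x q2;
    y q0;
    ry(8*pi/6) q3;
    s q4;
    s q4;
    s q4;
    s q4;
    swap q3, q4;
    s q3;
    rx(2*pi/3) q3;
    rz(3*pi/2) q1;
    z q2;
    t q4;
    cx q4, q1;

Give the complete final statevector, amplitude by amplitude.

After the circuit, the state carries amplitude -exp(3*I*pi/4)/4 on |10100>, -sqrt(3)*exp(I*pi/4)/4 on |10110>, -sqrt(3)/4 on |11101>, 3*I/4 on |11111>, and 0 on every other basis state.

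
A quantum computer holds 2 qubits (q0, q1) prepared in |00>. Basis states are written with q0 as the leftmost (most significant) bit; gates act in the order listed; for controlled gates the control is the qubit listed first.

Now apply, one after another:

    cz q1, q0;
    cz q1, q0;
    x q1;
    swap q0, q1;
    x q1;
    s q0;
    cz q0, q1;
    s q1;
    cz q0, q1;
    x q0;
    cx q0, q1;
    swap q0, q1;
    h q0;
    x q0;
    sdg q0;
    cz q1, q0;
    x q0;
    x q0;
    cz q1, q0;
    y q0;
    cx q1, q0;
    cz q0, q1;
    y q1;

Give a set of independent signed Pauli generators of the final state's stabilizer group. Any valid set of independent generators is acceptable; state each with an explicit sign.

The final state is stabilized by the group generated by +YI, -IZ; other independent generating sets are equally valid.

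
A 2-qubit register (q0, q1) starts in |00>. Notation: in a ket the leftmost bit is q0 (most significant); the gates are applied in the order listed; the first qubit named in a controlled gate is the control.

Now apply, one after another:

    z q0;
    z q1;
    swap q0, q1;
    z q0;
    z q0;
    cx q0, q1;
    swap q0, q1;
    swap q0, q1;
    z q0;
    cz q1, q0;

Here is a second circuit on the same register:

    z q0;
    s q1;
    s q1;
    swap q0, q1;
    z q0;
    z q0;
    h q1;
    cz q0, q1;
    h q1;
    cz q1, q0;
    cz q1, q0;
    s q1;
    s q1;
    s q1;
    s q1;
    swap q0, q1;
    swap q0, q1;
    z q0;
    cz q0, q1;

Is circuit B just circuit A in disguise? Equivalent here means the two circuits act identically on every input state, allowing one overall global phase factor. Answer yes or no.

Yes: on every input state the two circuits agree up to one overall phase factor.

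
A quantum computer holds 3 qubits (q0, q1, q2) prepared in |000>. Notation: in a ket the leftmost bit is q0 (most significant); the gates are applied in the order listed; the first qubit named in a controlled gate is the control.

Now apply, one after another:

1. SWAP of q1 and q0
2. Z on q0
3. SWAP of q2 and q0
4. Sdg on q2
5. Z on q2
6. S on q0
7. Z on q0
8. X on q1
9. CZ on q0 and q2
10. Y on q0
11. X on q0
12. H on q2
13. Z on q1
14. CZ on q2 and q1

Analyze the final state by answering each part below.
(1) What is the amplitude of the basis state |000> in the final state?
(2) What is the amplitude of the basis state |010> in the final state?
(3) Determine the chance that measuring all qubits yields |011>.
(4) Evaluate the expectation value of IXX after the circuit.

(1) The amplitude on |000> is 0.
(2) |010> carries amplitude -sqrt(2)*I/2 in the final state.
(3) The probability of measuring |011> is 1/2.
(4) The observable IXX averages to 0.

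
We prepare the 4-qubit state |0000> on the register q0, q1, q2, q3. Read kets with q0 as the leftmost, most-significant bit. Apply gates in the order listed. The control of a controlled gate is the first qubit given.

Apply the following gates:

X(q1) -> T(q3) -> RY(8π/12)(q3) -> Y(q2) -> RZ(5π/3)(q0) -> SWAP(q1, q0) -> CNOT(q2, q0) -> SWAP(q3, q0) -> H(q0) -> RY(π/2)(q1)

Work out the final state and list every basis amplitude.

The resulting statevector has amplitude (-sqrt(3) - 1)*exp(2*I*pi/3)/4 on |0010>, (-sqrt(3) - 1)*exp(2*I*pi/3)/4 on |0110>, (-1 + sqrt(3))*exp(2*I*pi/3)/4 on |1010>, (-1 + sqrt(3))*exp(2*I*pi/3)/4 on |1110>, and 0 on every other basis state.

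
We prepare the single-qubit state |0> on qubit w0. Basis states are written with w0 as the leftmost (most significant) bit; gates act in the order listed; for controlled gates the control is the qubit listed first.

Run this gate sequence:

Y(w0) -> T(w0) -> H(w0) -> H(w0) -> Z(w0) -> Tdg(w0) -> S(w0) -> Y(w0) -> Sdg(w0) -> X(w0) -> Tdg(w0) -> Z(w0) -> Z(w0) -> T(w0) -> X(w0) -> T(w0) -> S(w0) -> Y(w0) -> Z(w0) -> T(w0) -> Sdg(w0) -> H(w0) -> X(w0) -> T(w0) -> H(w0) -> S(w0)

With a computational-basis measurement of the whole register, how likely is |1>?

A full measurement returns |1> with probability sqrt(2)/4 + 1/2. Key observation: the block from step 10 through step 15 cancels to the identity and can be dropped.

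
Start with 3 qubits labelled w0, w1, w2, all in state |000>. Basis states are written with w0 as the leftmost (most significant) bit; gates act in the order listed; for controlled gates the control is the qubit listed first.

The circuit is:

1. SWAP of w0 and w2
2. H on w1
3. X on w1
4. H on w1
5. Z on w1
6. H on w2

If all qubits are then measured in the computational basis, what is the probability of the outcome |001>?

Outcome |001> occurs with probability 1/2.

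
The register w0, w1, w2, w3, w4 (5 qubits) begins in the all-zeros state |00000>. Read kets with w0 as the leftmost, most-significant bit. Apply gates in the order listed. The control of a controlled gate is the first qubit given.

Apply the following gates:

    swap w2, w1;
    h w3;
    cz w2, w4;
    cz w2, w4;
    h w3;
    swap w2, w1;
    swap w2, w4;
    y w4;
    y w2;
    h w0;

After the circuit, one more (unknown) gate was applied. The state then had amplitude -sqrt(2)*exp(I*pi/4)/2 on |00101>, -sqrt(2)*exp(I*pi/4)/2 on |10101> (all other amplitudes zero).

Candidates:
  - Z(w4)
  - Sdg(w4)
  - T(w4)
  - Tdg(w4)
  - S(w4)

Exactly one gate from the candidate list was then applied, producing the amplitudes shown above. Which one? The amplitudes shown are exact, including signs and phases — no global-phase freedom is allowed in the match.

The applied gate was T(w4). Key observation: gates 1-6 undo each other exactly, leaving only the rest of the circuit to track.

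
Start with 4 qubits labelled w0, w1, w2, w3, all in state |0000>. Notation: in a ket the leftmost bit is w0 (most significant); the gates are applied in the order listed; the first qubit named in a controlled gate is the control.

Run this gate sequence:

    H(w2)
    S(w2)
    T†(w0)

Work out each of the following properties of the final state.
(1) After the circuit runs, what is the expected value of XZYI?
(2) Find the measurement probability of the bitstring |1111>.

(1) The observable XZYI averages to 0.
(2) A full measurement returns |1111> with probability 0.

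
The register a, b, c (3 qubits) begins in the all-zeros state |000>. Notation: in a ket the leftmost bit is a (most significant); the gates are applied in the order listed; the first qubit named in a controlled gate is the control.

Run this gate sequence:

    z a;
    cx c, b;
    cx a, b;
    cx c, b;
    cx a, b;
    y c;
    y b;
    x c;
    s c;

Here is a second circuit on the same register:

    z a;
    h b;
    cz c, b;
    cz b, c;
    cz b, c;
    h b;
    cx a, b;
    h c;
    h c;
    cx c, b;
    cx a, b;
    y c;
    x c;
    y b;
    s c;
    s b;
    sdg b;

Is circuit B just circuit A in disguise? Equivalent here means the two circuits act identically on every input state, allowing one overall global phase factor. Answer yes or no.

Yes, they are equivalent — the unitaries differ by at most a global phase.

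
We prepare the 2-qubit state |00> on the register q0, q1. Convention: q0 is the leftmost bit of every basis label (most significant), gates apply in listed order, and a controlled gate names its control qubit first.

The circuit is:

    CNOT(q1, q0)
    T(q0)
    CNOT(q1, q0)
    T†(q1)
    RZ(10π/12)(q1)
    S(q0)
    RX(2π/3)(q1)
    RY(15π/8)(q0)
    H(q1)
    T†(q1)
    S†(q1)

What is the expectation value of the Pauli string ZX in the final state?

The observable ZX averages to sqrt(sqrt(2) + 2)*(sqrt(2) + sqrt(6))/8.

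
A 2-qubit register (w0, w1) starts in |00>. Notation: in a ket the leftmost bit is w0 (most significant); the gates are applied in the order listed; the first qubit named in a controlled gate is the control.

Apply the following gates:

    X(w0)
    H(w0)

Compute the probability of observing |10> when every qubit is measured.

Outcome |10> occurs with probability 1/2.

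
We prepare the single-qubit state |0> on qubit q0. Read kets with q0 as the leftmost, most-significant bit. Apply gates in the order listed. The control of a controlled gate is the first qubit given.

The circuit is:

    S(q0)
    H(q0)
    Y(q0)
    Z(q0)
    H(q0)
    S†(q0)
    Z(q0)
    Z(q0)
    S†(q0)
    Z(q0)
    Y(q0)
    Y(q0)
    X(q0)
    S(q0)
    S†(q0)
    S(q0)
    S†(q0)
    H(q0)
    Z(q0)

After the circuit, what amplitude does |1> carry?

|1> carries amplitude -sqrt(2)*I/2 in the final state.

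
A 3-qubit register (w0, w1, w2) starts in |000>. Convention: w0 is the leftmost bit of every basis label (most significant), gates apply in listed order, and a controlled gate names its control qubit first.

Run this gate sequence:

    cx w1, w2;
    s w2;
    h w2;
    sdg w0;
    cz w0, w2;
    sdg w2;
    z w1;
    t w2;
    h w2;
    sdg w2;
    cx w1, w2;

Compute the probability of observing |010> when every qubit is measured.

A full measurement returns |010> with probability 0.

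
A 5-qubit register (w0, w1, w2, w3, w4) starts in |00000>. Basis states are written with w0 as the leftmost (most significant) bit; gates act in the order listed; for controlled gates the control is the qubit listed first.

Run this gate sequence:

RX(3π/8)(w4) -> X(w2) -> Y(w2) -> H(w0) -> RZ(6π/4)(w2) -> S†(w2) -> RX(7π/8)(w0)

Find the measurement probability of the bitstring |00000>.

The probability of measuring |00000> is sqrt(2 - sqrt(2))/8 + 1/4.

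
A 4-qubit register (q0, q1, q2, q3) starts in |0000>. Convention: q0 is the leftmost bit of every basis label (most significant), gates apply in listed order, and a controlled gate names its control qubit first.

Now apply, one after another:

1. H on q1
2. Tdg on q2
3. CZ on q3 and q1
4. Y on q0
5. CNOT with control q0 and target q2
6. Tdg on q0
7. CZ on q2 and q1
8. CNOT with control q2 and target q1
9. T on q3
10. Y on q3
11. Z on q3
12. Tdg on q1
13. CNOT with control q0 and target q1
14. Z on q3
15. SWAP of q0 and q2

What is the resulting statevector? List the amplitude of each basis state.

After the circuit, the state carries amplitude sqrt(2)*I/2 on |1011>, -sqrt(2)*exp(3*I*pi/4)/2 on |1111>, and 0 on every other basis state.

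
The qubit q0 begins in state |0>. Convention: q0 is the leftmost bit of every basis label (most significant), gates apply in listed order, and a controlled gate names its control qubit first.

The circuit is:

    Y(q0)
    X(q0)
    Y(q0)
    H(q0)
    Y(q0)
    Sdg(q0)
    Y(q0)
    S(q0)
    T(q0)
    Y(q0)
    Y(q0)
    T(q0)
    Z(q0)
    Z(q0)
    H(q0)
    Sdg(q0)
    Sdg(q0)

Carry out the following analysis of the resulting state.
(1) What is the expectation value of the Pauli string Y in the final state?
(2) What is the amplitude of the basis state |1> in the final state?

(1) The expectation value of Y is 1.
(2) The final state's coefficient on |1> equals -1/2 - I/2.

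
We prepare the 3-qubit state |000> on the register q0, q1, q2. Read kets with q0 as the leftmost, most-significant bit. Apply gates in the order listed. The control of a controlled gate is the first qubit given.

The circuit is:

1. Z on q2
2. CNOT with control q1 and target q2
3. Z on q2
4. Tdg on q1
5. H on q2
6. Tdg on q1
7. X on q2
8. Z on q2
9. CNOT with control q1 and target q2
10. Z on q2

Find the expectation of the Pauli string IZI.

The expectation value of IZI is 1.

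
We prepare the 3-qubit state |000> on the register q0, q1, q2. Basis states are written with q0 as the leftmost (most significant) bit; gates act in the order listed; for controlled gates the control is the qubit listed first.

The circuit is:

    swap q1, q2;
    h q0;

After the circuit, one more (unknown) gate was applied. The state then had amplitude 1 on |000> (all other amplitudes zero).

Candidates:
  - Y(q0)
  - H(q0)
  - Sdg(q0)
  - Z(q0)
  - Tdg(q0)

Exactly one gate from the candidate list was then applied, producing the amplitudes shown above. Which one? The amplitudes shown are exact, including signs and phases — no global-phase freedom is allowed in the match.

The unique candidate consistent with the amplitudes is H(q0).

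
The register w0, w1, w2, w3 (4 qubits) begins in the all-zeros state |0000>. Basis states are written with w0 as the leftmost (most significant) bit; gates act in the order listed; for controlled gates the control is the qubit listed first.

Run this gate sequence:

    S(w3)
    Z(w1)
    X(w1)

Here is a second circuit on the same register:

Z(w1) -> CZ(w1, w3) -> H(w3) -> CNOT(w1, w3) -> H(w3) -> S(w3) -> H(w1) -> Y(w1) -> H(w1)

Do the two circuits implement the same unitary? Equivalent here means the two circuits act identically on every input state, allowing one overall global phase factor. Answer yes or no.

No, they are not equivalent — no single phase factor reconciles the two unitaries.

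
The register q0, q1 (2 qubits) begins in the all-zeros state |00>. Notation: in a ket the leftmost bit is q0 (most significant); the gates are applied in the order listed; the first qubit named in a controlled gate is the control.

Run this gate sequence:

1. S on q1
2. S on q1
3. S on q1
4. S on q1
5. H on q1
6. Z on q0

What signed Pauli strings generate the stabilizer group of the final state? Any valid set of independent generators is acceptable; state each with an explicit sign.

The stabilizer group can be generated by +IX, +ZI, among other valid generating sets. Key observation: gates 1-4 undo each other exactly, leaving only the rest of the circuit to track.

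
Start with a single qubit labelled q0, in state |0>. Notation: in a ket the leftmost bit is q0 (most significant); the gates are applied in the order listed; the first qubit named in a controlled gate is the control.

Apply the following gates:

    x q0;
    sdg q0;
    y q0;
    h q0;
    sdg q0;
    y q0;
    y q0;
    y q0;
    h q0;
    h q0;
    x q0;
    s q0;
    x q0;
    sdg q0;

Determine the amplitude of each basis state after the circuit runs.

The resulting statevector has amplitude sqrt(2)*I/2 on |0>, -sqrt(2)/2 on |1>.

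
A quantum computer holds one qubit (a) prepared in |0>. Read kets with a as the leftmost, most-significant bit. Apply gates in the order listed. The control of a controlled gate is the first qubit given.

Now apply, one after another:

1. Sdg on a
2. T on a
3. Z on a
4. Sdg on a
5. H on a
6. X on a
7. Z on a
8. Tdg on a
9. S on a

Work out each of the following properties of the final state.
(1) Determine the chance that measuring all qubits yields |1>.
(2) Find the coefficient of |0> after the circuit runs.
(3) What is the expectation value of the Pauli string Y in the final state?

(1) Outcome |1> occurs with probability 1/2.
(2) The amplitude on |0> is sqrt(2)/2.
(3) In the final state, Y has expectation -sqrt(2)/2.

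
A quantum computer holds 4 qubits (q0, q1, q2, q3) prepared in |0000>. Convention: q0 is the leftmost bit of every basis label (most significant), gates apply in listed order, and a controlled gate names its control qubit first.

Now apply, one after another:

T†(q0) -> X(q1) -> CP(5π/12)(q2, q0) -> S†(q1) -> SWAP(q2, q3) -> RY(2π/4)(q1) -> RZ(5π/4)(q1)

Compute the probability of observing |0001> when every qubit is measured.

The probability of measuring |0001> is 0.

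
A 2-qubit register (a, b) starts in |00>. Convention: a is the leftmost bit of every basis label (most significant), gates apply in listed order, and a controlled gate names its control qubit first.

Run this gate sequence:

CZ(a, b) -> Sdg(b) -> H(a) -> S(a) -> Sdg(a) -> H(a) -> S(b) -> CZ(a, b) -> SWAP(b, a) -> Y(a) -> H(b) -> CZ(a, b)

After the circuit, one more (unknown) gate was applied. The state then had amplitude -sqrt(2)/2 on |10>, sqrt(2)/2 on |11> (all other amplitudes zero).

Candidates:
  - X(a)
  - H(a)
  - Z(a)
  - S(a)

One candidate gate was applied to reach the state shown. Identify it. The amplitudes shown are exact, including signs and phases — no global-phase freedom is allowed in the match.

It was S(a) that produced the state shown.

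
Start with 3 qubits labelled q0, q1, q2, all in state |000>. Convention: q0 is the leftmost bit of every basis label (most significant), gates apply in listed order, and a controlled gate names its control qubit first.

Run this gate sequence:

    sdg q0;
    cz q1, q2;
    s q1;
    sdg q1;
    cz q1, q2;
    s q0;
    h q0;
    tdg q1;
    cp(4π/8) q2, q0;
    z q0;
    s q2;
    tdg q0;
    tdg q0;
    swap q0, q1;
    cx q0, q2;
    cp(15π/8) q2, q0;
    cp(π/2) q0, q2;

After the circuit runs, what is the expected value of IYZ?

The observable IYZ averages to 1. Key observation: gates 1-6 undo each other exactly, leaving only the rest of the circuit to track.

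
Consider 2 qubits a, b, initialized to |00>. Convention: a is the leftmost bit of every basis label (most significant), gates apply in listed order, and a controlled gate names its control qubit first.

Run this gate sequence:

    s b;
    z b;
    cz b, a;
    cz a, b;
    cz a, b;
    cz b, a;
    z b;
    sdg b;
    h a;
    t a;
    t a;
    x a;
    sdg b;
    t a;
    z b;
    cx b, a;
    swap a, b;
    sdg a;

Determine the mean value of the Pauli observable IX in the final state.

The observable IX averages to sqrt(2)/2. Key observation: gates 1-8 undo each other exactly, leaving only the rest of the circuit to track.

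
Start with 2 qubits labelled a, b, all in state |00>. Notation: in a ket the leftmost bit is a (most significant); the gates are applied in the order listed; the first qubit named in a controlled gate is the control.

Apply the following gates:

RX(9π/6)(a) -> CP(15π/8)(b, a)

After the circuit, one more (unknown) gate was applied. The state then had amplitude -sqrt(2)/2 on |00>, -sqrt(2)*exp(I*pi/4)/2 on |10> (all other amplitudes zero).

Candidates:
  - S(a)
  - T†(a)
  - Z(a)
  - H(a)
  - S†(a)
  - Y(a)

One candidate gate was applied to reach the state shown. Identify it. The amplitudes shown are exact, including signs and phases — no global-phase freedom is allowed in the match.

The unique candidate consistent with the amplitudes is T†(a).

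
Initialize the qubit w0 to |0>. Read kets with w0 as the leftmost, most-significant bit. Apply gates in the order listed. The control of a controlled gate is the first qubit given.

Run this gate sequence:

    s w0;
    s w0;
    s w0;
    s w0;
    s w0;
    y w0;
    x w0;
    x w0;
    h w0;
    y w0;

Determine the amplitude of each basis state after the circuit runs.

The final amplitudes are -sqrt(2)/2 on |0>, -sqrt(2)/2 on |1>.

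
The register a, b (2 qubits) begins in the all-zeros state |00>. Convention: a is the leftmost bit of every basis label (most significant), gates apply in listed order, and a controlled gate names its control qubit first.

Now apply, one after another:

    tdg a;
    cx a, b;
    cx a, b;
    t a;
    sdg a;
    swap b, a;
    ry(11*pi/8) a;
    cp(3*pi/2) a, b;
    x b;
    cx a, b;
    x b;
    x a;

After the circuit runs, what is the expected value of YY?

In the final state, YY has expectation -sqrt(sqrt(2) + 2)/2. Key observation: gates 1-4 undo each other exactly, leaving only the rest of the circuit to track.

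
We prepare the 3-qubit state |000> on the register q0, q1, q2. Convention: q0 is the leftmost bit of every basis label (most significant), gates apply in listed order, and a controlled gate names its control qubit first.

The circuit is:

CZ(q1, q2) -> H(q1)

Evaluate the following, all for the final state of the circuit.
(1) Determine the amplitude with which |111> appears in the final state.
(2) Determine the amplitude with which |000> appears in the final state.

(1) The amplitude on |111> is 0.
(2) The final state's coefficient on |000> equals sqrt(2)/2.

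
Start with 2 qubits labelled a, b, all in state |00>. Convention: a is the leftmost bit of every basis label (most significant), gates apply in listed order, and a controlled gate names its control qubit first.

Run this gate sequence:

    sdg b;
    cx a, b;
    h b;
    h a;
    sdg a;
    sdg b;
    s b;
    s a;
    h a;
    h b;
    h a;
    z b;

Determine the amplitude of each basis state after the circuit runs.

The final amplitudes are sqrt(2)/2 on |00>, 0 on |01>, sqrt(2)/2 on |10>, 0 on |11>.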